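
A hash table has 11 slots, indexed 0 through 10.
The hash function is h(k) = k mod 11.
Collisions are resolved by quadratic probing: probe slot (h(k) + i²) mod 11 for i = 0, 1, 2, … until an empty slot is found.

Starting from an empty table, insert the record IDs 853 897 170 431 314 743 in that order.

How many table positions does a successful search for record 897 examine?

853: h=6 => slot 6
897: h=6, probe 6,7 => slot 7
170: h=5 => slot 5
431: h=2 => slot 2
314: h=6, probe 6,7,10 => slot 10
743: h=6, probe 6,7,10,4 => slot 4
Table: [—, —, 431, —, 743, 170, 853, 897, —, —, 314]
Lookup 897: h=6, probe 6,7 → found at 7.

2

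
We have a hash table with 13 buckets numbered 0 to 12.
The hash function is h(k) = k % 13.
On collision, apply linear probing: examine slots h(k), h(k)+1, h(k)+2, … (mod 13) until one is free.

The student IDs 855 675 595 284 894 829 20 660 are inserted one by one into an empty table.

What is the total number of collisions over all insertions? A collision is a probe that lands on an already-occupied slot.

855: h=10 → slot 10
675: h=12 → slot 12
595: h=10, probe 10,11 → slot 11
284: h=11, probe 11,12,0 → slot 0
894: h=10, probe 10,11,12,0,1 → slot 1
829: h=10, probe 10,11,12,0,1,2 → slot 2
20: h=7 → slot 7
660: h=10, probe 10,11,12,0,1,2,3 → slot 3
Table: [284, 894, 829, 660, ., ., ., 20, ., ., 855, 595, 675]

18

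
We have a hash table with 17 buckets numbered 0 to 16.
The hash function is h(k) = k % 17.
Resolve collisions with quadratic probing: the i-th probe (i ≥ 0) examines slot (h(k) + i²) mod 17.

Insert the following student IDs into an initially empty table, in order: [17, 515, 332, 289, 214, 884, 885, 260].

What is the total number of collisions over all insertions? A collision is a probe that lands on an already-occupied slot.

5

17 hashes to 0; slot 0 is free => place at 0.
515 hashes to 5; slot 5 is free => place at 5.
332 hashes to 9; slot 9 is free => place at 9.
289 hashes to 0; 0 taken => place at 1.
214 hashes to 10; slot 10 is free => place at 10.
884 hashes to 0; 0,1 taken => place at 4.
885 hashes to 1; 1 taken => place at 2.
260 hashes to 5; 5 taken => place at 6.
Table: [17, 289, 885, —, 884, 515, 260, —, —, 332, 214, —, —, —, —, —, —]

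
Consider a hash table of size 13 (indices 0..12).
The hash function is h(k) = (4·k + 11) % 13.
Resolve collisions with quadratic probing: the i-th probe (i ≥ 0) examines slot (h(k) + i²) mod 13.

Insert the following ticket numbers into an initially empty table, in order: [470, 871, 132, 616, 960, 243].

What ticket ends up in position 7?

132

470: h=6 -> slot 6
871: h=11 -> slot 11
132: h=6, probe 6,7 -> slot 7
616: h=5 -> slot 5
960: h=3 -> slot 3
243: h=8 -> slot 8
Table: [_, _, _, 960, _, 616, 470, 132, 243, _, _, 871, _]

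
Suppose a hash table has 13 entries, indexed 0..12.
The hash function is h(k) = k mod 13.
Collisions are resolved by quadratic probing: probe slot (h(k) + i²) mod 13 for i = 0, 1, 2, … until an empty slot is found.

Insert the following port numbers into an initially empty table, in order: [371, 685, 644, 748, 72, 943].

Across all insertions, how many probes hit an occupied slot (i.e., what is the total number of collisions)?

10

Insert 371: h=7, slot 7 empty → index 7.
Insert 685: h=9, slot 9 empty → index 9.
Insert 644: h=7, slot 7 occupied → index 8.
Insert 748: h=7, slots 7,8 occupied → index 11.
Insert 72: h=7, slots 7,8,11 occupied → index 3.
Insert 943: h=7, slots 7,8,11,3 occupied → index 10.
Table: [_, _, _, 72, _, _, _, 371, 644, 685, 943, 748, _]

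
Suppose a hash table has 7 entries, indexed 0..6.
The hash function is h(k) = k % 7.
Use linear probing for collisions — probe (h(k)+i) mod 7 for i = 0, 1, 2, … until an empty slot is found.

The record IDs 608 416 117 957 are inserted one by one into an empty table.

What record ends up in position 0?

608 hashes to 6; slot 6 is free -> place at 6.
416 hashes to 3; slot 3 is free -> place at 3.
117 hashes to 5; slot 5 is free -> place at 5.
957 hashes to 5; 5,6 taken -> place at 0.
Table: [957, _, _, 416, _, 117, 608]

957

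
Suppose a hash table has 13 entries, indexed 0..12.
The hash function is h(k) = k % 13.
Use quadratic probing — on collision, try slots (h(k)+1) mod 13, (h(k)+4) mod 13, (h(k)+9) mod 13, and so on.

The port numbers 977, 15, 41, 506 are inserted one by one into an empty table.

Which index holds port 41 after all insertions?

6

977: h=2 => slot 2
15: h=2, probe 2,3 => slot 3
41: h=2, probe 2,3,6 => slot 6
506: h=12 => slot 12
Table: [-, -, 977, 15, -, -, 41, -, -, -, -, -, 506]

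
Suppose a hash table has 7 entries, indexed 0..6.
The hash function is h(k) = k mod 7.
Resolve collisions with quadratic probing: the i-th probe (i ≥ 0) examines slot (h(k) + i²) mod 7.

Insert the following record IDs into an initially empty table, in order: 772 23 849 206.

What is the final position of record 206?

Insert 772: h=2, slot 2 empty -> index 2.
Insert 23: h=2, slot 2 occupied -> index 3.
Insert 849: h=2, slots 2,3 occupied -> index 6.
Insert 206: h=3, slot 3 occupied -> index 4.
Table: [∅, ∅, 772, 23, 206, ∅, 849]

4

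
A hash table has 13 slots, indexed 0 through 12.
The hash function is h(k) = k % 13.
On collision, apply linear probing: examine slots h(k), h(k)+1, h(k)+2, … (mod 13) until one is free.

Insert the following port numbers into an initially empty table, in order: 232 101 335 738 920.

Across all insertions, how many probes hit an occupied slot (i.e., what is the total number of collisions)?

9

Insert 232: h=11, slot 11 empty → index 11.
Insert 101: h=10, slot 10 empty → index 10.
Insert 335: h=10, slots 10,11 occupied → index 12.
Insert 738: h=10, slots 10,11,12 occupied → index 0.
Insert 920: h=10, slots 10,11,12,0 occupied → index 1.
Table: [738, 920, ∅, ∅, ∅, ∅, ∅, ∅, ∅, ∅, 101, 232, 335]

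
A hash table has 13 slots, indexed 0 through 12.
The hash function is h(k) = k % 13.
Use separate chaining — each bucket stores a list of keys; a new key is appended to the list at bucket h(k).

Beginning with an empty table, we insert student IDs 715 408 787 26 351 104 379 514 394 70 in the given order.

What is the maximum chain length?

715 → bucket 0
408 → bucket 5
787 → bucket 7
26 → bucket 0 (collision)
351 → bucket 0 (collision)
104 → bucket 0 (collision)
379 → bucket 2
514 → bucket 7 (collision)
394 → bucket 4
70 → bucket 5 (collision)
Final buckets:
0: 715 -> 26 -> 351 -> 104
1: -
2: 379
3: -
4: 394
5: 408 -> 70
6: -
7: 787 -> 514
8: -
9: -
10: -
11: -
12: -

4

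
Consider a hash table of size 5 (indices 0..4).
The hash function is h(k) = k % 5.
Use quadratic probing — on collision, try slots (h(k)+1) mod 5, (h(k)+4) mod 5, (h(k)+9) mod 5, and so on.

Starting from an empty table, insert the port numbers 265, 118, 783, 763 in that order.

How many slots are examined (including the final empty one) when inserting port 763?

265: h=0 -> slot 0
118: h=3 -> slot 3
783: h=3, probe 3,4 -> slot 4
763: h=3, probe 3,4,2 -> slot 2
Table: [265, —, 763, 118, 783]

3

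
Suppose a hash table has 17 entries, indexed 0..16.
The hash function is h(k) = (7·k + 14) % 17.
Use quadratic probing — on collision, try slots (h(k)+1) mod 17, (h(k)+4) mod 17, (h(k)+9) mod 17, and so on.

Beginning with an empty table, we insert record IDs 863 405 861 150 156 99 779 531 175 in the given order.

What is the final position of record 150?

11

863 hashes to 3; slot 3 is free -> place at 3.
405 hashes to 10; slot 10 is free -> place at 10.
861 hashes to 6; slot 6 is free -> place at 6.
150 hashes to 10; 10 taken -> place at 11.
156 hashes to 1; slot 1 is free -> place at 1.
99 hashes to 10; 10,11 taken -> place at 14.
779 hashes to 10; 10,11,14 taken -> place at 2.
531 hashes to 8; slot 8 is free -> place at 8.
175 hashes to 15; slot 15 is free -> place at 15.
Table: [-, 156, 779, 863, -, -, 861, -, 531, -, 405, 150, -, -, 99, 175, -]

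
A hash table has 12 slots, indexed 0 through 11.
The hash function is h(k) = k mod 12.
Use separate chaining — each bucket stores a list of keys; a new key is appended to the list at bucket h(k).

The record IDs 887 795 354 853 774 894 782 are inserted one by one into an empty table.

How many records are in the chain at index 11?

1

887 → bucket 11
795 → bucket 3
354 → bucket 6
853 → bucket 1
774 → bucket 6 (collision)
894 → bucket 6 (collision)
782 → bucket 2
Final buckets:
0: _
1: 853
2: 782
3: 795
4: _
5: _
6: 354 -> 774 -> 894
7: _
8: _
9: _
10: _
11: 887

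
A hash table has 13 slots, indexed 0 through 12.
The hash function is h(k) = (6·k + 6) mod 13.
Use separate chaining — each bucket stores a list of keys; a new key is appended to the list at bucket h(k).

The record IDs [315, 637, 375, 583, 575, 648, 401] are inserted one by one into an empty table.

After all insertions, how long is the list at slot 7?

4

315 → bucket 11
637 → bucket 6
375 → bucket 7
583 → bucket 7 (collision)
575 → bucket 11 (collision)
648 → bucket 7 (collision)
401 → bucket 7 (collision)
Final buckets:
0: -
1: -
2: -
3: -
4: -
5: -
6: 637
7: 375 -> 583 -> 648 -> 401
8: -
9: -
10: -
11: 315 -> 575
12: -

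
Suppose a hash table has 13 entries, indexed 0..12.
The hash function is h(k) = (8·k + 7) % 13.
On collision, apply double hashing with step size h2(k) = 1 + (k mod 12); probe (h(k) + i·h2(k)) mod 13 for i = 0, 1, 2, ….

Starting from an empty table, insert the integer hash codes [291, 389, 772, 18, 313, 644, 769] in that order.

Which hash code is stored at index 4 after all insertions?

291 hashes to 8; slot 8 is free => place at 8.
389 hashes to 12; slot 12 is free => place at 12.
772 hashes to 8, h2=5; 8 taken => place at 0.
18 hashes to 8, h2=7; 8 taken => place at 2.
313 hashes to 2, h2=2; 2 taken => place at 4.
644 hashes to 11; slot 11 is free => place at 11.
769 hashes to 10; slot 10 is free => place at 10.
Table: [772, ., 18, ., 313, ., ., ., 291, ., 769, 644, 389]

313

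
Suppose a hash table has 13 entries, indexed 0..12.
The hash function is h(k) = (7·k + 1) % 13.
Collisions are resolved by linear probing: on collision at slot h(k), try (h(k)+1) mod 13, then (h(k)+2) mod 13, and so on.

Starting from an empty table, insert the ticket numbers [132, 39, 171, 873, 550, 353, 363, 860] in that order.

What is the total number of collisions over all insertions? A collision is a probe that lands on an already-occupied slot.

Insert 132: h=2, slot 2 empty -> index 2.
Insert 39: h=1, slot 1 empty -> index 1.
Insert 171: h=2, slot 2 occupied -> index 3.
Insert 873: h=2, slots 2,3 occupied -> index 4.
Insert 550: h=3, slots 3,4 occupied -> index 5.
Insert 353: h=2, slots 2,3,4,5 occupied -> index 6.
Insert 363: h=7, slot 7 empty -> index 7.
Insert 860: h=2, slots 2,3,4,5,6,7 occupied -> index 8.
Table: [., 39, 132, 171, 873, 550, 353, 363, 860, ., ., ., .]

15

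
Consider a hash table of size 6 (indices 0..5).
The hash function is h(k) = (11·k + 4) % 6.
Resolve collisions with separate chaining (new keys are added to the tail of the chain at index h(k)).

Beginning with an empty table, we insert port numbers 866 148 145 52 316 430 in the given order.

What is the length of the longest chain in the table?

Insert 866: h=2, bucket 2 empty -> new chain.
Insert 148: h=0, bucket 0 empty -> new chain.
Insert 145: h=3, bucket 3 empty -> new chain.
Insert 52: h=0, bucket 0 nonempty -> append to chain.
Insert 316: h=0, bucket 0 nonempty -> append to chain.
Insert 430: h=0, bucket 0 nonempty -> append to chain.
Final buckets:
0: 148 -> 52 -> 316 -> 430
1: -
2: 866
3: 145
4: -
5: -

4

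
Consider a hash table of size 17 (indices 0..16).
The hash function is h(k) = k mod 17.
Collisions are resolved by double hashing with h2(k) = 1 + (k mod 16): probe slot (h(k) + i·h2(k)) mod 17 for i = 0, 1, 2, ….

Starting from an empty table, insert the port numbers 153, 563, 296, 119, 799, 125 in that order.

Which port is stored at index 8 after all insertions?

153 hashes to 0; slot 0 is free -> place at 0.
563 hashes to 2; slot 2 is free -> place at 2.
296 hashes to 7; slot 7 is free -> place at 7.
119 hashes to 0, h2=8; 0 taken -> place at 8.
799 hashes to 0, h2=16; 0 taken -> place at 16.
125 hashes to 6; slot 6 is free -> place at 6.
Table: [153, ., 563, ., ., ., 125, 296, 119, ., ., ., ., ., ., ., 799]

119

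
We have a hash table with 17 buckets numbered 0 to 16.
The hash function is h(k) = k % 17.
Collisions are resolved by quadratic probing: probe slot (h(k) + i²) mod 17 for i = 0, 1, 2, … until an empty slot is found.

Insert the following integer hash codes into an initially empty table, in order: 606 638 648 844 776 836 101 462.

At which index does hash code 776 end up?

15

Insert 606: h=11, slot 11 empty => index 11.
Insert 638: h=9, slot 9 empty => index 9.
Insert 648: h=2, slot 2 empty => index 2.
Insert 844: h=11, slot 11 occupied => index 12.
Insert 776: h=11, slots 11,12 occupied => index 15.
Insert 836: h=3, slot 3 empty => index 3.
Insert 101: h=16, slot 16 empty => index 16.
Insert 462: h=3, slot 3 occupied => index 4.
Table: [., ., 648, 836, 462, ., ., ., ., 638, ., 606, 844, ., ., 776, 101]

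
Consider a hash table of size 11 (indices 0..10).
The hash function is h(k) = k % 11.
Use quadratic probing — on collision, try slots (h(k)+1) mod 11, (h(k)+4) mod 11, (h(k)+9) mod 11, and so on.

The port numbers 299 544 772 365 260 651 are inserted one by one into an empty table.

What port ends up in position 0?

299: h=2 => slot 2
544: h=5 => slot 5
772: h=2, probe 2,3 => slot 3
365: h=2, probe 2,3,6 => slot 6
260: h=7 => slot 7
651: h=2, probe 2,3,6,0 => slot 0
Table: [651, —, 299, 772, —, 544, 365, 260, —, —, —]

651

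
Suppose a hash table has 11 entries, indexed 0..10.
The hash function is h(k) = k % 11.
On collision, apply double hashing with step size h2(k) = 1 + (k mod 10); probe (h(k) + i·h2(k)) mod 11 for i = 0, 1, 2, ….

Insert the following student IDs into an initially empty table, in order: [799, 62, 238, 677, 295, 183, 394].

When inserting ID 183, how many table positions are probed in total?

799 hashes to 7; slot 7 is free → place at 7.
62 hashes to 7, h2=3; 7 taken → place at 10.
238 hashes to 7, h2=9; 7 taken → place at 5.
677 hashes to 6; slot 6 is free → place at 6.
295 hashes to 9; slot 9 is free → place at 9.
183 hashes to 7, h2=4; 7 taken → place at 0.
394 hashes to 9, h2=5; 9 taken → place at 3.
Table: [183, -, -, 394, -, 238, 677, 799, -, 295, 62]

2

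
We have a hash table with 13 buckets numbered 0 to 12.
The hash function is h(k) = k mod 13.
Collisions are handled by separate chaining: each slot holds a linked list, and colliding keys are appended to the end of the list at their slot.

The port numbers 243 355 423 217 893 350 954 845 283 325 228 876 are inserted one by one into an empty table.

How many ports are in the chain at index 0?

243 -> bucket 9
355 -> bucket 4
423 -> bucket 7
217 -> bucket 9 (collision)
893 -> bucket 9 (collision)
350 -> bucket 12
954 -> bucket 5
845 -> bucket 0
283 -> bucket 10
325 -> bucket 0 (collision)
228 -> bucket 7 (collision)
876 -> bucket 5 (collision)
Final buckets:
0: 845 -> 325
1: .
2: .
3: .
4: 355
5: 954 -> 876
6: .
7: 423 -> 228
8: .
9: 243 -> 217 -> 893
10: 283
11: .
12: 350

2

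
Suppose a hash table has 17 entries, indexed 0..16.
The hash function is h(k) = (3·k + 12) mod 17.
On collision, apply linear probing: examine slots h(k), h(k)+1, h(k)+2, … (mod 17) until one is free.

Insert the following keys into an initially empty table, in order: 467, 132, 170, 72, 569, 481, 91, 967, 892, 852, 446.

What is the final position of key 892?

467: h=2 => slot 2
132: h=0 => slot 0
170: h=12 => slot 12
72: h=7 => slot 7
569: h=2, probe 2,3 => slot 3
481: h=10 => slot 10
91: h=13 => slot 13
967: h=6 => slot 6
892: h=2, probe 2,3,4 => slot 4
852: h=1 => slot 1
446: h=7, probe 7,8 => slot 8
Table: [132, 852, 467, 569, 892, -, 967, 72, 446, -, 481, -, 170, 91, -, -, -]

4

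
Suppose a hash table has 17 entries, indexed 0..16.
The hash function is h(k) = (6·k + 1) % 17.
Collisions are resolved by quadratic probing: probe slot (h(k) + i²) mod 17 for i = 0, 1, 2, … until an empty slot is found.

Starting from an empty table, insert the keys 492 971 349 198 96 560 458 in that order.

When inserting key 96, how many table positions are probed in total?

492: h=12 -> slot 12
971: h=13 -> slot 13
349: h=4 -> slot 4
198: h=16 -> slot 16
96: h=16, probe 16,0 -> slot 0
560: h=12, probe 12,13,16,4,11 -> slot 11
458: h=12, probe 12,13,16,4,11,3 -> slot 3
Table: [96, —, —, 458, 349, —, —, —, —, —, —, 560, 492, 971, —, —, 198]

2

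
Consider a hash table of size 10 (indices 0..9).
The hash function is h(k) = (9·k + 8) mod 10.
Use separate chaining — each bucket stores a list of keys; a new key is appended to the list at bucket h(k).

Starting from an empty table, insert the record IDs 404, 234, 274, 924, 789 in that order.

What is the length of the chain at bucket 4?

404 -> bucket 4
234 -> bucket 4 (collision)
274 -> bucket 4 (collision)
924 -> bucket 4 (collision)
789 -> bucket 9
Final buckets:
0: ∅
1: ∅
2: ∅
3: ∅
4: 404 -> 234 -> 274 -> 924
5: ∅
6: ∅
7: ∅
8: ∅
9: 789

4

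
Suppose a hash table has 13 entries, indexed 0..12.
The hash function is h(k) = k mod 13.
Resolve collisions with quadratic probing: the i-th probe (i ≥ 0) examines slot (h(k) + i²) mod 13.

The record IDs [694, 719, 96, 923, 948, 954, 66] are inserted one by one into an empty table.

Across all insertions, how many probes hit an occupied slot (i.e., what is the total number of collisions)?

Insert 694: h=5, slot 5 empty => index 5.
Insert 719: h=4, slot 4 empty => index 4.
Insert 96: h=5, slot 5 occupied => index 6.
Insert 923: h=0, slot 0 empty => index 0.
Insert 948: h=12, slot 12 empty => index 12.
Insert 954: h=5, slots 5,6 occupied => index 9.
Insert 66: h=1, slot 1 empty => index 1.
Table: [923, 66, _, _, 719, 694, 96, _, _, 954, _, _, 948]

3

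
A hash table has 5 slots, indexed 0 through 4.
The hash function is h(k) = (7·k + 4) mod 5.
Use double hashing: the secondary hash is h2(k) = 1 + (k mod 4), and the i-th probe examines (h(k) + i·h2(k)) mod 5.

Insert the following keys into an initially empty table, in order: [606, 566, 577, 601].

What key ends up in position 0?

601

606 hashes to 1; slot 1 is free → place at 1.
566 hashes to 1, h2=3; 1 taken → place at 4.
577 hashes to 3; slot 3 is free → place at 3.
601 hashes to 1, h2=2; 1,3 taken → place at 0.
Table: [601, 606, _, 577, 566]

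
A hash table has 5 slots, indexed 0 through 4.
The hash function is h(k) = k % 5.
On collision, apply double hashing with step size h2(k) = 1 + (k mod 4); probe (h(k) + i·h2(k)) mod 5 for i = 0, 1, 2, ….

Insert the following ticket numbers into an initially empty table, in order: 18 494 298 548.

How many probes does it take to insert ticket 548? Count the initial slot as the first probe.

3

18 hashes to 3; slot 3 is free => place at 3.
494 hashes to 4; slot 4 is free => place at 4.
298 hashes to 3, h2=3; 3 taken => place at 1.
548 hashes to 3, h2=1; 3,4 taken => place at 0.
Table: [548, 298, -, 18, 494]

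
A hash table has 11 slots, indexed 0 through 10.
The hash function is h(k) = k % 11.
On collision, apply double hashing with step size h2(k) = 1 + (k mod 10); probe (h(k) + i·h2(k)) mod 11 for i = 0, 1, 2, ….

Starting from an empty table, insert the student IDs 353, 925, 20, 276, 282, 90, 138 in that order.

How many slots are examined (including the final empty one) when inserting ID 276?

2

353 hashes to 1; slot 1 is free => place at 1.
925 hashes to 1, h2=6; 1 taken => place at 7.
20 hashes to 9; slot 9 is free => place at 9.
276 hashes to 1, h2=7; 1 taken => place at 8.
282 hashes to 7, h2=3; 7 taken => place at 10.
90 hashes to 2; slot 2 is free => place at 2.
138 hashes to 6; slot 6 is free => place at 6.
Table: [—, 353, 90, —, —, —, 138, 925, 276, 20, 282]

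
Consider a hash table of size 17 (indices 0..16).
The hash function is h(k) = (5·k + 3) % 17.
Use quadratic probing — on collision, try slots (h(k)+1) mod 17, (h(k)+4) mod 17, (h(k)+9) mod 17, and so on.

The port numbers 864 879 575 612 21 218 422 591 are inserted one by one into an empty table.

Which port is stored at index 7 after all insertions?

Insert 864: h=5, slot 5 empty -> index 5.
Insert 879: h=12, slot 12 empty -> index 12.
Insert 575: h=5, slot 5 occupied -> index 6.
Insert 612: h=3, slot 3 empty -> index 3.
Insert 21: h=6, slot 6 occupied -> index 7.
Insert 218: h=5, slots 5,6 occupied -> index 9.
Insert 422: h=5, slots 5,6,9 occupied -> index 14.
Insert 591: h=0, slot 0 empty -> index 0.
Table: [591, ., ., 612, ., 864, 575, 21, ., 218, ., ., 879, ., 422, ., .]

21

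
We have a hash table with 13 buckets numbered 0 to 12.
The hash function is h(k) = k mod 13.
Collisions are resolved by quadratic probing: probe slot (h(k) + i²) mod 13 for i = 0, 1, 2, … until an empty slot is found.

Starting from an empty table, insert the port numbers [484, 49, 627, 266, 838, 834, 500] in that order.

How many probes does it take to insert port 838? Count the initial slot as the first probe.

484: h=3 => slot 3
49: h=10 => slot 10
627: h=3, probe 3,4 => slot 4
266: h=6 => slot 6
838: h=6, probe 6,7 => slot 7
834: h=2 => slot 2
500: h=6, probe 6,7,10,2,9 => slot 9
Table: [_, _, 834, 484, 627, _, 266, 838, _, 500, 49, _, _]

2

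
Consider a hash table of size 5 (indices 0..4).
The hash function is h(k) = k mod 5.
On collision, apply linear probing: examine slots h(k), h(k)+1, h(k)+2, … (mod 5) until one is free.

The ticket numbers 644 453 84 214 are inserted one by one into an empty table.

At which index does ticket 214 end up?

644 hashes to 4; slot 4 is free → place at 4.
453 hashes to 3; slot 3 is free → place at 3.
84 hashes to 4; 4 taken → place at 0.
214 hashes to 4; 4,0 taken → place at 1.
Table: [84, 214, _, 453, 644]

1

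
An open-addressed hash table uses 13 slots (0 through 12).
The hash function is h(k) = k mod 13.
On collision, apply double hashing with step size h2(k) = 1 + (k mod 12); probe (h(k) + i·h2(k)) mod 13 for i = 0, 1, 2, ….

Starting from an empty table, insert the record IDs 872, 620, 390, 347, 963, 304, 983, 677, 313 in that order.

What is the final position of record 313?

3

Insert 872: h=1, slot 1 empty -> index 1.
Insert 620: h=9, slot 9 empty -> index 9.
Insert 390: h=0, slot 0 empty -> index 0.
Insert 347: h=9, h2=12, slot 9 occupied -> index 8.
Insert 963: h=1, h2=4, slot 1 occupied -> index 5.
Insert 304: h=5, h2=5, slot 5 occupied -> index 10.
Insert 983: h=8, h2=12, slot 8 occupied -> index 7.
Insert 677: h=1, h2=6, slots 1,7,0 occupied -> index 6.
Insert 313: h=1, h2=2, slot 1 occupied -> index 3.
Table: [390, 872, -, 313, -, 963, 677, 983, 347, 620, 304, -, -]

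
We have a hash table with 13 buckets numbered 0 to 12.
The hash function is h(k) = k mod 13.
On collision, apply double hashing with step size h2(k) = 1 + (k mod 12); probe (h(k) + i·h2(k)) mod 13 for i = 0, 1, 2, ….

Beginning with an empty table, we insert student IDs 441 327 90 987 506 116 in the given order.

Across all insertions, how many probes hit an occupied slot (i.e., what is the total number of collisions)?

5

441: h=12 → slot 12
327: h=2 → slot 2
90: h=12, h2=7, probe 12,6 → slot 6
987: h=12, h2=4, probe 12,3 → slot 3
506: h=12, h2=3, probe 12,2,5 → slot 5
116: h=12, h2=9, probe 12,8 → slot 8
Table: [—, —, 327, 987, —, 506, 90, —, 116, —, —, —, 441]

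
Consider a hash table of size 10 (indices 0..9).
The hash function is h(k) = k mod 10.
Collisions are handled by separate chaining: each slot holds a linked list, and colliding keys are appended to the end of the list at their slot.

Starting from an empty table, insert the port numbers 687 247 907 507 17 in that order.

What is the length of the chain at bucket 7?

5

Insert 687: h=7, bucket 7 empty → new chain.
Insert 247: h=7, bucket 7 nonempty → append to chain.
Insert 907: h=7, bucket 7 nonempty → append to chain.
Insert 507: h=7, bucket 7 nonempty → append to chain.
Insert 17: h=7, bucket 7 nonempty → append to chain.
Final buckets:
0: .
1: .
2: .
3: .
4: .
5: .
6: .
7: 687 -> 247 -> 907 -> 507 -> 17
8: .
9: .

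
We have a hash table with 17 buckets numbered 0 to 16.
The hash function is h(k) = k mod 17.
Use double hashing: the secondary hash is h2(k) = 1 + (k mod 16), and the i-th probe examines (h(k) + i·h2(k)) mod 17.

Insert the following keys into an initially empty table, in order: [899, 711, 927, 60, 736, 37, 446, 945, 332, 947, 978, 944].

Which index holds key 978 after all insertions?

899 hashes to 15; slot 15 is free -> place at 15.
711 hashes to 14; slot 14 is free -> place at 14.
927 hashes to 9; slot 9 is free -> place at 9.
60 hashes to 9, h2=13; 9 taken -> place at 5.
736 hashes to 5, h2=1; 5 taken -> place at 6.
37 hashes to 3; slot 3 is free -> place at 3.
446 hashes to 4; slot 4 is free -> place at 4.
945 hashes to 10; slot 10 is free -> place at 10.
332 hashes to 9, h2=13; 9,5 taken -> place at 1.
947 hashes to 12; slot 12 is free -> place at 12.
978 hashes to 9, h2=3; 9,12,15,1,4 taken -> place at 7.
944 hashes to 9, h2=1; 9,10 taken -> place at 11.
Table: [-, 332, -, 37, 446, 60, 736, 978, -, 927, 945, 944, 947, -, 711, 899, -]

7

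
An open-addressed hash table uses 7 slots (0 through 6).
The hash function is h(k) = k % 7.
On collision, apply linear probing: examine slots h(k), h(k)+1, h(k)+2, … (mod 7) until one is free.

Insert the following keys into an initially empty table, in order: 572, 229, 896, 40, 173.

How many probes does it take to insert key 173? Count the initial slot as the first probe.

5

572 hashes to 5; slot 5 is free => place at 5.
229 hashes to 5; 5 taken => place at 6.
896 hashes to 0; slot 0 is free => place at 0.
40 hashes to 5; 5,6,0 taken => place at 1.
173 hashes to 5; 5,6,0,1 taken => place at 2.
Table: [896, 40, 173, -, -, 572, 229]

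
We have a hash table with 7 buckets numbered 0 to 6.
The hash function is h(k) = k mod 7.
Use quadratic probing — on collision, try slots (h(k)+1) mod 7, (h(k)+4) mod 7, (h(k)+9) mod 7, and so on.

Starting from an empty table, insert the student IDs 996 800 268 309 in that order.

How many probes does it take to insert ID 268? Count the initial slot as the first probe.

3

996 hashes to 2; slot 2 is free => place at 2.
800 hashes to 2; 2 taken => place at 3.
268 hashes to 2; 2,3 taken => place at 6.
309 hashes to 1; slot 1 is free => place at 1.
Table: [-, 309, 996, 800, -, -, 268]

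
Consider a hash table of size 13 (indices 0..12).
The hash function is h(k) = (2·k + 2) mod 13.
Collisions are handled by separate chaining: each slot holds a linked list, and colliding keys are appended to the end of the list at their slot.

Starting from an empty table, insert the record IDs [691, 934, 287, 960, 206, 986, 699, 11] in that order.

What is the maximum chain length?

691 -> bucket 6
934 -> bucket 11
287 -> bucket 4
960 -> bucket 11 (collision)
206 -> bucket 11 (collision)
986 -> bucket 11 (collision)
699 -> bucket 9
11 -> bucket 11 (collision)
Final buckets:
0: -
1: -
2: -
3: -
4: 287
5: -
6: 691
7: -
8: -
9: 699
10: -
11: 934 -> 960 -> 206 -> 986 -> 11
12: -

5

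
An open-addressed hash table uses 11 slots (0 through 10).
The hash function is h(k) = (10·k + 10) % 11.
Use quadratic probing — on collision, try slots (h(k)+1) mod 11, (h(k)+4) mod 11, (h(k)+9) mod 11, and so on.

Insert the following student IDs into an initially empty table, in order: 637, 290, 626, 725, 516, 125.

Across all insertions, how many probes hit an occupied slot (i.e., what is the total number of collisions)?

637: h=0 → slot 0
290: h=6 → slot 6
626: h=0, probe 0,1 → slot 1
725: h=0, probe 0,1,4 → slot 4
516: h=0, probe 0,1,4,9 → slot 9
125: h=6, probe 6,7 → slot 7
Table: [637, 626, ∅, ∅, 725, ∅, 290, 125, ∅, 516, ∅]

7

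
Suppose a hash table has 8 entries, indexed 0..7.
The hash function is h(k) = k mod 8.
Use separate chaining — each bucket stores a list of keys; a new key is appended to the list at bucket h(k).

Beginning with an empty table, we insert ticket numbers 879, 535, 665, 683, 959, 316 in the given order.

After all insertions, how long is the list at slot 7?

879 -> bucket 7
535 -> bucket 7 (collision)
665 -> bucket 1
683 -> bucket 3
959 -> bucket 7 (collision)
316 -> bucket 4
Final buckets:
0: .
1: 665
2: .
3: 683
4: 316
5: .
6: .
7: 879 -> 535 -> 959

3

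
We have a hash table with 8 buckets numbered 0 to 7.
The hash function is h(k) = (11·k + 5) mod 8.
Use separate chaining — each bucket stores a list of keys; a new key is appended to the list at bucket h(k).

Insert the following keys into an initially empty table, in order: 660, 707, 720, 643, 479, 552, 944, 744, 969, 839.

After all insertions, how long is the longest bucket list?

4

660 → bucket 1
707 → bucket 6
720 → bucket 5
643 → bucket 6 (collision)
479 → bucket 2
552 → bucket 5 (collision)
944 → bucket 5 (collision)
744 → bucket 5 (collision)
969 → bucket 0
839 → bucket 2 (collision)
Final buckets:
0: 969
1: 660
2: 479 -> 839
3: _
4: _
5: 720 -> 552 -> 944 -> 744
6: 707 -> 643
7: _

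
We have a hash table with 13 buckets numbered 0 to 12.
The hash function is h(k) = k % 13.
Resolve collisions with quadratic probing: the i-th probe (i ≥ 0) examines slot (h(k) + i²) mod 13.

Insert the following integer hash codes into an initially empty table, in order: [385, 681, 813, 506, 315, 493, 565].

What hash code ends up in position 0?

493

Insert 385: h=8, slot 8 empty -> index 8.
Insert 681: h=5, slot 5 empty -> index 5.
Insert 813: h=7, slot 7 empty -> index 7.
Insert 506: h=12, slot 12 empty -> index 12.
Insert 315: h=3, slot 3 empty -> index 3.
Insert 493: h=12, slot 12 occupied -> index 0.
Insert 565: h=6, slot 6 empty -> index 6.
Table: [493, _, _, 315, _, 681, 565, 813, 385, _, _, _, 506]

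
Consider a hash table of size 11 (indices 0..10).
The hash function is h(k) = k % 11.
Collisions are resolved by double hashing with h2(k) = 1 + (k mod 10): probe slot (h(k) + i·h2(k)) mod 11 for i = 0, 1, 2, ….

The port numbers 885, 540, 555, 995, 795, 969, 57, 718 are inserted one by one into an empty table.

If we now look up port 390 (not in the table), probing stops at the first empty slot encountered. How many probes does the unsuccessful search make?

Insert 885: h=5, slot 5 empty → index 5.
Insert 540: h=1, slot 1 empty → index 1.
Insert 555: h=5, h2=6, slot 5 occupied → index 0.
Insert 995: h=5, h2=6, slots 5,0 occupied → index 6.
Insert 795: h=3, slot 3 empty → index 3.
Insert 969: h=1, h2=10, slots 1,0 occupied → index 10.
Insert 57: h=2, slot 2 empty → index 2.
Insert 718: h=3, h2=9, slots 3,1,10 occupied → index 8.
Table: [555, 540, 57, 795, ∅, 885, 995, ∅, 718, ∅, 969]
Lookup 390: h=5, h2=1, probe 5,6,7 → slot 7 empty, not found.

3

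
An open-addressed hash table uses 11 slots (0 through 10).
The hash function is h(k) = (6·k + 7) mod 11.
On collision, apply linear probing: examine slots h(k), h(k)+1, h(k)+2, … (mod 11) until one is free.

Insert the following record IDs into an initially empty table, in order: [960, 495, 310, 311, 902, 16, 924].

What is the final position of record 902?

9

Insert 960: h=3, slot 3 empty => index 3.
Insert 495: h=7, slot 7 empty => index 7.
Insert 310: h=8, slot 8 empty => index 8.
Insert 311: h=3, slot 3 occupied => index 4.
Insert 902: h=7, slots 7,8 occupied => index 9.
Insert 16: h=4, slot 4 occupied => index 5.
Insert 924: h=7, slots 7,8,9 occupied => index 10.
Table: [-, -, -, 960, 311, 16, -, 495, 310, 902, 924]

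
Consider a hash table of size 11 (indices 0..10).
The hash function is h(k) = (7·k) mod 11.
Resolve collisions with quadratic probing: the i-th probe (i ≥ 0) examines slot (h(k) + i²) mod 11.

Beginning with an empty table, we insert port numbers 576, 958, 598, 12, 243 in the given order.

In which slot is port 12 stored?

8

576: h=6 -> slot 6
958: h=7 -> slot 7
598: h=6, probe 6,7,10 -> slot 10
12: h=7, probe 7,8 -> slot 8
243: h=7, probe 7,8,0 -> slot 0
Table: [243, -, -, -, -, -, 576, 958, 12, -, 598]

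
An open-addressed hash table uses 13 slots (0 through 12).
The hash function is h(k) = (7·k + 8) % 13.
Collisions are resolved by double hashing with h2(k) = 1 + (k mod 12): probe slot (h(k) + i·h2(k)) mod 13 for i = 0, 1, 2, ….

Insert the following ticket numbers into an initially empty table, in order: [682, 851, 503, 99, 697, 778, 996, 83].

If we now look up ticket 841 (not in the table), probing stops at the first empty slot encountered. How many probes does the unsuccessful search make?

Insert 682: h=11, slot 11 empty -> index 11.
Insert 851: h=11, h2=12, slot 11 occupied -> index 10.
Insert 503: h=6, slot 6 empty -> index 6.
Insert 99: h=12, slot 12 empty -> index 12.
Insert 697: h=12, h2=2, slot 12 occupied -> index 1.
Insert 778: h=7, slot 7 empty -> index 7.
Insert 996: h=12, h2=1, slot 12 occupied -> index 0.
Insert 83: h=4, slot 4 empty -> index 4.
Table: [996, 697, ∅, ∅, 83, ∅, 503, 778, ∅, ∅, 851, 682, 99]
Lookup 841: h=6, h2=2, probe 6,8 → slot 8 empty, not found.

2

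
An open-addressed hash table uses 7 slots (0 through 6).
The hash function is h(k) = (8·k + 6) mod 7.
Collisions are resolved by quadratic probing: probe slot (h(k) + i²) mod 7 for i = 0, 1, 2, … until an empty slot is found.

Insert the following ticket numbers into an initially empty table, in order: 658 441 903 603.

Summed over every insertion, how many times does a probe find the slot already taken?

4

658 hashes to 6; slot 6 is free → place at 6.
441 hashes to 6; 6 taken → place at 0.
903 hashes to 6; 6,0 taken → place at 3.
603 hashes to 0; 0 taken → place at 1.
Table: [441, 603, ., 903, ., ., 658]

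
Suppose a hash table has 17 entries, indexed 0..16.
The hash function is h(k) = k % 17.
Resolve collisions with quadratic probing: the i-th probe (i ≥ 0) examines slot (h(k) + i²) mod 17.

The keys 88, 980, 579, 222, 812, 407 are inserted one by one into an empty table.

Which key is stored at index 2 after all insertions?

Insert 88: h=3, slot 3 empty -> index 3.
Insert 980: h=11, slot 11 empty -> index 11.
Insert 579: h=1, slot 1 empty -> index 1.
Insert 222: h=1, slot 1 occupied -> index 2.
Insert 812: h=13, slot 13 empty -> index 13.
Insert 407: h=16, slot 16 empty -> index 16.
Table: [—, 579, 222, 88, —, —, —, —, —, —, —, 980, —, 812, —, —, 407]

222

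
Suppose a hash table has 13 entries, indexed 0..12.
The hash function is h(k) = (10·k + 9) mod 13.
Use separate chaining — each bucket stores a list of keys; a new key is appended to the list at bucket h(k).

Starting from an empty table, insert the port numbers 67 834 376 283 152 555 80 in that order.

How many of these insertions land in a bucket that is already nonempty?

3

67 → bucket 3
834 → bucket 3 (collision)
376 → bucket 12
283 → bucket 5
152 → bucket 8
555 → bucket 8 (collision)
80 → bucket 3 (collision)
Final buckets:
0: ∅
1: ∅
2: ∅
3: 67 -> 834 -> 80
4: ∅
5: 283
6: ∅
7: ∅
8: 152 -> 555
9: ∅
10: ∅
11: ∅
12: 376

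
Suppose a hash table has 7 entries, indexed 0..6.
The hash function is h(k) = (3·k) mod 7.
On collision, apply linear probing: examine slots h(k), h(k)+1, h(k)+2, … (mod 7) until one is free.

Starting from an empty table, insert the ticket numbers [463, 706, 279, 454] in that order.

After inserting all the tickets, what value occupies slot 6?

Insert 463: h=3, slot 3 empty → index 3.
Insert 706: h=4, slot 4 empty → index 4.
Insert 279: h=4, slot 4 occupied → index 5.
Insert 454: h=4, slots 4,5 occupied → index 6.
Table: [-, -, -, 463, 706, 279, 454]

454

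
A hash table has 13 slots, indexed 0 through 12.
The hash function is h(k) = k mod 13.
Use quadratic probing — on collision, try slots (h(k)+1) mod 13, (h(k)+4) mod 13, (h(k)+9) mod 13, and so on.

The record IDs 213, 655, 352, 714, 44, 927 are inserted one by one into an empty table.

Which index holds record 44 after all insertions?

9

213: h=5 => slot 5
655: h=5, probe 5,6 => slot 6
352: h=1 => slot 1
714: h=12 => slot 12
44: h=5, probe 5,6,9 => slot 9
927: h=4 => slot 4
Table: [-, 352, -, -, 927, 213, 655, -, -, 44, -, -, 714]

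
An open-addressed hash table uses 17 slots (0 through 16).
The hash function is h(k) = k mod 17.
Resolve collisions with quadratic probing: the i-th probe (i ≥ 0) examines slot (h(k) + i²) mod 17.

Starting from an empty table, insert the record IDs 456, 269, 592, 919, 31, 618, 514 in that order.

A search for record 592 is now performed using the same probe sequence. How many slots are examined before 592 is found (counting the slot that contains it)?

3

Insert 456: h=14, slot 14 empty → index 14.
Insert 269: h=14, slot 14 occupied → index 15.
Insert 592: h=14, slots 14,15 occupied → index 1.
Insert 919: h=1, slot 1 occupied → index 2.
Insert 31: h=14, slots 14,15,1 occupied → index 6.
Insert 618: h=6, slot 6 occupied → index 7.
Insert 514: h=4, slot 4 empty → index 4.
Table: [_, 592, 919, _, 514, _, 31, 618, _, _, _, _, _, _, 456, 269, _]
Lookup 592: h=14, probe 14,15,1 → found at 1.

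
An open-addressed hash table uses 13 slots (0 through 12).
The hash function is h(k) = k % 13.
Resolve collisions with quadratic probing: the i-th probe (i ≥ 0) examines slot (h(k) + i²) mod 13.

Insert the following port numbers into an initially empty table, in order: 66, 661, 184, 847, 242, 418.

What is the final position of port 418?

6

66: h=1 => slot 1
661: h=11 => slot 11
184: h=2 => slot 2
847: h=2, probe 2,3 => slot 3
242: h=8 => slot 8
418: h=2, probe 2,3,6 => slot 6
Table: [-, 66, 184, 847, -, -, 418, -, 242, -, -, 661, -]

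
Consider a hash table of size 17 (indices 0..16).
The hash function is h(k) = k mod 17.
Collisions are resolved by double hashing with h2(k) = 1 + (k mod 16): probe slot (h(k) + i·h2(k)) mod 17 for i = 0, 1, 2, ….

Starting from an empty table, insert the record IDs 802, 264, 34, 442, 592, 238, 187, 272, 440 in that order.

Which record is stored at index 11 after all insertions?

442

802 hashes to 3; slot 3 is free => place at 3.
264 hashes to 9; slot 9 is free => place at 9.
34 hashes to 0; slot 0 is free => place at 0.
442 hashes to 0, h2=11; 0 taken => place at 11.
592 hashes to 14; slot 14 is free => place at 14.
238 hashes to 0, h2=15; 0 taken => place at 15.
187 hashes to 0, h2=12; 0 taken => place at 12.
272 hashes to 0, h2=1; 0 taken => place at 1.
440 hashes to 15, h2=9; 15 taken => place at 7.
Table: [34, 272, -, 802, -, -, -, 440, -, 264, -, 442, 187, -, 592, 238, -]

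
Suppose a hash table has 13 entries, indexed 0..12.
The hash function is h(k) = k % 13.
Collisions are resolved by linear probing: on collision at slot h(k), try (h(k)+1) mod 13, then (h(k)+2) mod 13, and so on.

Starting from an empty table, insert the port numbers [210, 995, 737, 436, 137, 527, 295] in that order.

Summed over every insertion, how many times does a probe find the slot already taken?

210 hashes to 2; slot 2 is free -> place at 2.
995 hashes to 7; slot 7 is free -> place at 7.
737 hashes to 9; slot 9 is free -> place at 9.
436 hashes to 7; 7 taken -> place at 8.
137 hashes to 7; 7,8,9 taken -> place at 10.
527 hashes to 7; 7,8,9,10 taken -> place at 11.
295 hashes to 9; 9,10,11 taken -> place at 12.
Table: [-, -, 210, -, -, -, -, 995, 436, 737, 137, 527, 295]

11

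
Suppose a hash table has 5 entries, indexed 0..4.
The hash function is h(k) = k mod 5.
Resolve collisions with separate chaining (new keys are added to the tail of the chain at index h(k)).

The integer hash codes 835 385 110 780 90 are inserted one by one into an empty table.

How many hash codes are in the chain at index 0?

835 -> bucket 0
385 -> bucket 0 (collision)
110 -> bucket 0 (collision)
780 -> bucket 0 (collision)
90 -> bucket 0 (collision)
Final buckets:
0: 835 -> 385 -> 110 -> 780 -> 90
1: ∅
2: ∅
3: ∅
4: ∅

5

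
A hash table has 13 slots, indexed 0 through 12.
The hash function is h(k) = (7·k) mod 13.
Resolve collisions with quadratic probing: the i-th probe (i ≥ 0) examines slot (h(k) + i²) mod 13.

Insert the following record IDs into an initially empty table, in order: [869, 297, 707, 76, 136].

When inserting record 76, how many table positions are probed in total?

3

869 hashes to 12; slot 12 is free -> place at 12.
297 hashes to 12; 12 taken -> place at 0.
707 hashes to 9; slot 9 is free -> place at 9.
76 hashes to 12; 12,0 taken -> place at 3.
136 hashes to 3; 3 taken -> place at 4.
Table: [297, -, -, 76, 136, -, -, -, -, 707, -, -, 869]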